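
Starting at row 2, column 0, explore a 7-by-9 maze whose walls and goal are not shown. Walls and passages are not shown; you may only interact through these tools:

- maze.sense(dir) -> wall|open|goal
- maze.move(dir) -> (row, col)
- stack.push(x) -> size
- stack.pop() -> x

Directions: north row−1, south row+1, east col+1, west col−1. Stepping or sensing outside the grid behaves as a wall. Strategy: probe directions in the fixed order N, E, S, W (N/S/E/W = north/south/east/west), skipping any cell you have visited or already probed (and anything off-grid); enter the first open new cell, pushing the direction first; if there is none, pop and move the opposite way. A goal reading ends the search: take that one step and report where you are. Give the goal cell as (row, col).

·→ maze.sense(dir='north')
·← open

·→ stack.push(x='north')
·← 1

·→ maze.move(dir='north')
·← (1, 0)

·→ maze.sense(dir='north')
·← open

·→ stack.push(x='north')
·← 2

·→ maze.move(dir='north')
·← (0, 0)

·→ maze.sense(dir='east')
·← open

·→ stack.push(x='east')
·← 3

·→ maze.move(dir='east')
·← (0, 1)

·→ maze.sense(dir='east')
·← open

·→ stack.push(x='east')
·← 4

·→ maze.move(dir='east')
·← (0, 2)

·→ maze.sense(dir='east')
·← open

·→ stack.push(x='east')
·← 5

·→ maze.move(dir='east')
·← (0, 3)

·→ maze.sense(dir='east')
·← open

·→ stack.push(x='east')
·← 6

·→ maze.move(dir='east')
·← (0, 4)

·→ maze.sense(dir='east')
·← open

·→ stack.push(x='east')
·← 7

·→ maze.move(dir='east')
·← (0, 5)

·→ maze.sense(dir='east')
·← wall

·→ maze.sense(dir='south')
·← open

·→ stack.push(x='south')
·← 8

·→ maze.move(dir='south')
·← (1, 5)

·→ maze.sense(dir='east')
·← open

·→ stack.push(x='east')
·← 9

·→ maze.move(dir='east')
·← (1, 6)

·→ maze.sense(dir='east')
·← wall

·→ maze.sense(dir='south')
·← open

·→ stack.push(x='south')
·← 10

·→ maze.move(dir='south')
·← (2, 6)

·→ maze.sense(dir='east')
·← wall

·→ maze.sense(dir='south')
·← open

·→ stack.push(x='south')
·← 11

·→ maze.move(dir='south')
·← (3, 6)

·→ maze.sense(dir='east')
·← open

·→ stack.push(x='east')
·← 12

·→ maze.move(dir='east')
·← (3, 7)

·→ maze.sense(dir='east')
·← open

·→ stack.push(x='east')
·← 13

·→ maze.move(dir='east')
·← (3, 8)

·→ maze.sense(dir='north')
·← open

·→ stack.push(x='north')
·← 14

·→ maze.move(dir='north')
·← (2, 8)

·→ maze.sense(dir='north')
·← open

·→ stack.push(x='north')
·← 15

·→ maze.move(dir='north')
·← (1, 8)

·→ maze.sense(dir='north')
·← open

·→ stack.push(x='north')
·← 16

·→ maze.move(dir='north')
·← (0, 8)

·→ maze.sense(dir='west')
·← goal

·→ maze.move(dir='west')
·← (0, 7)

Answer: (0, 7)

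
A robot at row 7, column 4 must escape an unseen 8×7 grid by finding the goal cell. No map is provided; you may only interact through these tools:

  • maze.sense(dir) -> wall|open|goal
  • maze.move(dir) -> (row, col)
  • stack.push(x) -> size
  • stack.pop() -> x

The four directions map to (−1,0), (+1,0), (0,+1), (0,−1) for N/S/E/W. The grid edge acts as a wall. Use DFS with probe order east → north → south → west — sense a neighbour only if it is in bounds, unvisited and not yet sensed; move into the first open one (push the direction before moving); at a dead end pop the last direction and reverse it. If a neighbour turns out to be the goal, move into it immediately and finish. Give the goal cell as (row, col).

I invoke maze.sense using dir=east, and see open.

I try stack.push using x=east, — result: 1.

Using maze.move using dir=east, which returns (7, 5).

I try maze.sense using dir=east, and observe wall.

Invoking maze.sense using dir=north, yielding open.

I run stack.push using x=north, : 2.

Calling maze.move using dir=north, and get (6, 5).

Calling maze.sense using dir=east, : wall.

Using maze.sense using dir=north, giving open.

I call stack.push using x=north, yielding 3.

Next I call maze.move using dir=north, and get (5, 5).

I invoke maze.sense using dir=east, giving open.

I invoke stack.push using x=east, → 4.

Calling maze.move using dir=east, → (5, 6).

Now I run maze.sense using dir=north, giving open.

Calling stack.push using x=north, which returns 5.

I call maze.move using dir=north, and observe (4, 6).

Then maze.sense using dir=north, yielding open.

Now I run stack.push using x=north, and observe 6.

I invoke maze.move using dir=north, and see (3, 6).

Invoking maze.sense using dir=north, : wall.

I invoke maze.sense using dir=west, giving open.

Using stack.push using x=west, and get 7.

Calling maze.move using dir=west, and see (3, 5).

Using maze.sense using dir=north, and observe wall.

I try maze.sense using dir=south, — result: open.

Invoking stack.push using x=south, giving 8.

I use maze.move using dir=south, yielding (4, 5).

I use maze.sense using dir=west, and see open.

I run stack.push using x=west, and see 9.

I call maze.move using dir=west, yielding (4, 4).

Calling maze.sense using dir=north, and observe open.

Then stack.push using x=north, giving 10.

Using maze.move using dir=north, and get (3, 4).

Next I call maze.sense using dir=north, : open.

I use stack.push using x=north, giving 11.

Calling maze.move using dir=north, giving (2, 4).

Next I call maze.sense using dir=north, and observe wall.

Invoking maze.sense using dir=west, yielding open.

I call stack.push using x=west, giving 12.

I call maze.move using dir=west, and get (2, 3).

Using maze.sense using dir=north, yielding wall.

Calling maze.sense using dir=south, → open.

I run stack.push using x=south, : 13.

I use maze.move using dir=south, and get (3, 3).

Using maze.sense using dir=south, → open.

Next I call stack.push using x=south, and get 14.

Using maze.move using dir=south, → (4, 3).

Invoking maze.sense using dir=south, and get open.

Using stack.push using x=south, → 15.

I run maze.move using dir=south, → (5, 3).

I run maze.sense using dir=east, and observe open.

I call stack.push using x=east, giving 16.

I call maze.move using dir=east, — result: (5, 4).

I use maze.sense using dir=south, : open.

I invoke stack.push using x=south, and see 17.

Now I run maze.move using dir=south, and observe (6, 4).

Now I run maze.sense using dir=west, and observe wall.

Then stack.pop, and get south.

I try maze.move using dir=north, giving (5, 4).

Invoking stack.pop, and get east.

Now I run maze.move using dir=west, and observe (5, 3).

Using maze.sense using dir=west, and observe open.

Calling stack.push using x=west, : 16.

Then maze.move using dir=west, which returns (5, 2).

Invoking maze.sense using dir=north, and see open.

Calling stack.push using x=north, and observe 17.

Using maze.move using dir=north, giving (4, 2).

Using maze.sense using dir=north, yielding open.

Calling stack.push using x=north, — result: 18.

Using maze.move using dir=north, and get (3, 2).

Calling maze.sense using dir=north, yielding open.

I call stack.push using x=north, and observe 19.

Invoking maze.move using dir=north, and get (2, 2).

I run maze.sense using dir=north, — result: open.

Invoking stack.push using x=north, — result: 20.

Calling maze.move using dir=north, and see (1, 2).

I run maze.sense using dir=north, yielding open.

Using stack.push using x=north, yielding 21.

I run maze.move using dir=north, : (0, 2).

I run maze.sense using dir=east, : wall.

Next I call maze.sense using dir=west, — result: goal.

I use maze.move using dir=west, yielding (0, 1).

Answer: (0, 1)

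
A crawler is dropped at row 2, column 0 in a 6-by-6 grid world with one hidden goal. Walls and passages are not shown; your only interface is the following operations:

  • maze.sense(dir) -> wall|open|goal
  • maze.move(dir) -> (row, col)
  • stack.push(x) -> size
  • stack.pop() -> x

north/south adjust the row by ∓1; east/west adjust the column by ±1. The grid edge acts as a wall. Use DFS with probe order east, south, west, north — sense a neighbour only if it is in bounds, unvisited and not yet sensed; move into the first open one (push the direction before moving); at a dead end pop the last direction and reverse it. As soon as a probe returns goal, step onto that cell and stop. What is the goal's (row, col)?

Action: maze.sense[dir→east]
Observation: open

Action: stack.push[x→east]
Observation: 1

Action: maze.move[dir→east]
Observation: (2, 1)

Action: maze.sense[dir→east]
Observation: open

Action: stack.push[x→east]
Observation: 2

Action: maze.move[dir→east]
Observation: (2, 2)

Action: maze.sense[dir→east]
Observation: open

Action: stack.push[x→east]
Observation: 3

Action: maze.move[dir→east]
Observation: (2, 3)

Action: maze.sense[dir→east]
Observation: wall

Action: maze.sense[dir→south]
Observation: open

Action: stack.push[x→south]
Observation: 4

Action: maze.move[dir→south]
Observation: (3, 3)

Action: maze.sense[dir→east]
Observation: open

Action: stack.push[x→east]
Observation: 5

Action: maze.move[dir→east]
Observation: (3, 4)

Action: maze.sense[dir→east]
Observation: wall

Action: maze.sense[dir→south]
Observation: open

Action: stack.push[x→south]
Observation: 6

Action: maze.move[dir→south]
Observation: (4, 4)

Action: maze.sense[dir→east]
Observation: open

Action: stack.push[x→east]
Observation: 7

Action: maze.move[dir→east]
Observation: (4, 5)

Action: maze.sense[dir→south]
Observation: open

Action: stack.push[x→south]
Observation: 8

Action: maze.move[dir→south]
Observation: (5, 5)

Action: maze.sense[dir→west]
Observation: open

Action: stack.push[x→west]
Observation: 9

Action: maze.move[dir→west]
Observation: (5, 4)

Action: maze.sense[dir→west]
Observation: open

Action: stack.push[x→west]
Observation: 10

Action: maze.move[dir→west]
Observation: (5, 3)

Action: maze.sense[dir→west]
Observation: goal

Action: maze.move[dir→west]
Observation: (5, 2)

Answer: (5, 2)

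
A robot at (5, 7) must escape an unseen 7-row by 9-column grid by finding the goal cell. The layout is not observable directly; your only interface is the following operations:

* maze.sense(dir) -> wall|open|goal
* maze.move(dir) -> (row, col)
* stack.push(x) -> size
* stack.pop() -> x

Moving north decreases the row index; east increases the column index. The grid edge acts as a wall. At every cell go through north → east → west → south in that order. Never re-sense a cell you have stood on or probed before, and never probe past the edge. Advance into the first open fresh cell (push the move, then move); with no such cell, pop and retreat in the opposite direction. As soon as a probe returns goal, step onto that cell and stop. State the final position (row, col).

~$ maze.sense dir=north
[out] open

~$ stack.push x=north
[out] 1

~$ maze.move dir=north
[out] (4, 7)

~$ maze.sense dir=north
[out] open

~$ stack.push x=north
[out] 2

~$ maze.move dir=north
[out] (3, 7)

~$ maze.sense dir=north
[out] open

~$ stack.push x=north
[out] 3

~$ maze.move dir=north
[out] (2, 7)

~$ maze.sense dir=north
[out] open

~$ stack.push x=north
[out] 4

~$ maze.move dir=north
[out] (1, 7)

~$ maze.sense dir=north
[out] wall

~$ maze.sense dir=east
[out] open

~$ stack.push x=east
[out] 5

~$ maze.move dir=east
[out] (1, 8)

~$ maze.sense dir=north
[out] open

~$ stack.push x=north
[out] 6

~$ maze.move dir=north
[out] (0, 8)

~$ stack.pop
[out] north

~$ maze.move dir=south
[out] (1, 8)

~$ maze.sense dir=south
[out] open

~$ stack.push x=south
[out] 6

~$ maze.move dir=south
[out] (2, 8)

~$ maze.sense dir=south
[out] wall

~$ stack.pop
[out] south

~$ maze.move dir=north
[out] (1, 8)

~$ stack.pop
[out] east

~$ maze.move dir=west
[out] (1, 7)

~$ maze.sense dir=west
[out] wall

~$ stack.pop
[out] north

~$ maze.move dir=south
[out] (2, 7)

~$ maze.sense dir=west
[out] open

~$ stack.push x=west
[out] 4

~$ maze.move dir=west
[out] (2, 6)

~$ maze.sense dir=west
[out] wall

~$ maze.sense dir=south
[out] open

~$ stack.push x=south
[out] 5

~$ maze.move dir=south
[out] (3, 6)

~$ maze.sense dir=west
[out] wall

~$ maze.sense dir=south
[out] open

~$ stack.push x=south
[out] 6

~$ maze.move dir=south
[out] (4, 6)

~$ maze.sense dir=west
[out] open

~$ stack.push x=west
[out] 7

~$ maze.move dir=west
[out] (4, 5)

~$ maze.sense dir=west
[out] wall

~$ maze.sense dir=south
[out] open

~$ stack.push x=south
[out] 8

~$ maze.move dir=south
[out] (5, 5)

~$ maze.sense dir=east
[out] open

~$ stack.push x=east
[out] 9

~$ maze.move dir=east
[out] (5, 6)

~$ maze.sense dir=south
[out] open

~$ stack.push x=south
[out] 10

~$ maze.move dir=south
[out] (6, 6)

~$ maze.sense dir=east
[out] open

~$ stack.push x=east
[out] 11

~$ maze.move dir=east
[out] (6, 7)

~$ maze.sense dir=east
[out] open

~$ stack.push x=east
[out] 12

~$ maze.move dir=east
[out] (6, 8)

~$ maze.sense dir=north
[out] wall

~$ stack.pop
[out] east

~$ maze.move dir=west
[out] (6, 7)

~$ stack.pop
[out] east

~$ maze.move dir=west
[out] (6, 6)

~$ maze.sense dir=west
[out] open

~$ stack.push x=west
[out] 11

~$ maze.move dir=west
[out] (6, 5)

~$ maze.sense dir=west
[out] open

~$ stack.push x=west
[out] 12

~$ maze.move dir=west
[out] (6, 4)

~$ maze.sense dir=north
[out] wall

~$ maze.sense dir=west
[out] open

~$ stack.push x=west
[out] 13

~$ maze.move dir=west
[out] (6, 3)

~$ maze.sense dir=north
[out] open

~$ stack.push x=north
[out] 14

~$ maze.move dir=north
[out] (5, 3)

~$ maze.sense dir=north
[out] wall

~$ maze.sense dir=west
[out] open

~$ stack.push x=west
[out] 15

~$ maze.move dir=west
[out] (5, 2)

~$ maze.sense dir=north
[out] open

~$ stack.push x=north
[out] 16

~$ maze.move dir=north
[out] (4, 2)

~$ maze.sense dir=north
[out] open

~$ stack.push x=north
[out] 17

~$ maze.move dir=north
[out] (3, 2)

~$ maze.sense dir=north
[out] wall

~$ maze.sense dir=east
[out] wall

~$ maze.sense dir=west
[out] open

~$ stack.push x=west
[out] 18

~$ maze.move dir=west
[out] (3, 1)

~$ maze.sense dir=north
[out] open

~$ stack.push x=north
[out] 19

~$ maze.move dir=north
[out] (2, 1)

~$ maze.sense dir=north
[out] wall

~$ maze.sense dir=west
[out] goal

~$ maze.move dir=west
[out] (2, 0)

Answer: (2, 0)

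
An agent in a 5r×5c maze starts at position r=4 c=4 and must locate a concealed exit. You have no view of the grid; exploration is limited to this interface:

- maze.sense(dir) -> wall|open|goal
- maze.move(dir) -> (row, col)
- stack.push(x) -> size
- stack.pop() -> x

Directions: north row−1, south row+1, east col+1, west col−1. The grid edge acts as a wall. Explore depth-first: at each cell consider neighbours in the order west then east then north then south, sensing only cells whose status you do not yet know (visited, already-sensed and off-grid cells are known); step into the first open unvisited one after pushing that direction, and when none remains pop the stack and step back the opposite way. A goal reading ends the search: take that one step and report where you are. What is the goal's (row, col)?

// maze.sense(dir→west) ~> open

// stack.push(x→west) ~> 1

// maze.move(dir→west) ~> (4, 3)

// maze.sense(dir→west) ~> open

// stack.push(x→west) ~> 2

// maze.move(dir→west) ~> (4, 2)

// maze.sense(dir→west) ~> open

// stack.push(x→west) ~> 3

// maze.move(dir→west) ~> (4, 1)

// maze.sense(dir→west) ~> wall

// maze.sense(dir→north) ~> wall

// stack.pop() ~> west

// maze.move(dir→east) ~> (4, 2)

// maze.sense(dir→north) ~> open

// stack.push(x→north) ~> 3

// maze.move(dir→north) ~> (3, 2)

// maze.sense(dir→east) ~> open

// stack.push(x→east) ~> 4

// maze.move(dir→east) ~> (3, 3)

// maze.sense(dir→east) ~> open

// stack.push(x→east) ~> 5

// maze.move(dir→east) ~> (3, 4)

// maze.sense(dir→north) ~> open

// stack.push(x→north) ~> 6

// maze.move(dir→north) ~> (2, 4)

// maze.sense(dir→west) ~> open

// stack.push(x→west) ~> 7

// maze.move(dir→west) ~> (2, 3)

// maze.sense(dir→west) ~> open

// stack.push(x→west) ~> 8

// maze.move(dir→west) ~> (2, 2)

// maze.sense(dir→west) ~> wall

// maze.sense(dir→north) ~> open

// stack.push(x→north) ~> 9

// maze.move(dir→north) ~> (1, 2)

// maze.sense(dir→west) ~> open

// stack.push(x→west) ~> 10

// maze.move(dir→west) ~> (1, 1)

// maze.sense(dir→west) ~> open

// stack.push(x→west) ~> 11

// maze.move(dir→west) ~> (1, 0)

// maze.sense(dir→north) ~> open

// stack.push(x→north) ~> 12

// maze.move(dir→north) ~> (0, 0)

// maze.sense(dir→east) ~> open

// stack.push(x→east) ~> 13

// maze.move(dir→east) ~> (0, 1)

// maze.sense(dir→east) ~> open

// stack.push(x→east) ~> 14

// maze.move(dir→east) ~> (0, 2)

// maze.sense(dir→east) ~> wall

// stack.pop() ~> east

// maze.move(dir→west) ~> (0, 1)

// stack.pop() ~> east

// maze.move(dir→west) ~> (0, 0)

// stack.pop() ~> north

// maze.move(dir→south) ~> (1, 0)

// maze.sense(dir→south) ~> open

// stack.push(x→south) ~> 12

// maze.move(dir→south) ~> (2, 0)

// maze.sense(dir→south) ~> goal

// maze.move(dir→south) ~> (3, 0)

Answer: (3, 0)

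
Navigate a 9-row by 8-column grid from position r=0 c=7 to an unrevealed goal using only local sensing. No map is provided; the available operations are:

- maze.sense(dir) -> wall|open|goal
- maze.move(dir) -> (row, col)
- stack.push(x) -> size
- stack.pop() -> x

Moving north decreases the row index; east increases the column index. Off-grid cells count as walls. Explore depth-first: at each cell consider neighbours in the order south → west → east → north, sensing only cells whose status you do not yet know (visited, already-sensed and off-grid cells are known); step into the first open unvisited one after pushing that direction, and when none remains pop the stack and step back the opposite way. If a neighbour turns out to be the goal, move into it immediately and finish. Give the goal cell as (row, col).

Step: maze.sense[dir: south]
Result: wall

Step: maze.sense[dir: west]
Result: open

Step: stack.push[x: west]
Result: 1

Step: maze.move[dir: west]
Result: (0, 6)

Step: maze.sense[dir: south]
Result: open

Step: stack.push[x: south]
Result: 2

Step: maze.move[dir: south]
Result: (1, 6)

Step: maze.sense[dir: south]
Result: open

Step: stack.push[x: south]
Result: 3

Step: maze.move[dir: south]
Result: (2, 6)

Step: maze.sense[dir: south]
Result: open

Step: stack.push[x: south]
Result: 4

Step: maze.move[dir: south]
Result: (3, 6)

Step: maze.sense[dir: south]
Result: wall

Step: maze.sense[dir: west]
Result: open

Step: stack.push[x: west]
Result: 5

Step: maze.move[dir: west]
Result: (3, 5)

Step: maze.sense[dir: south]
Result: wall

Step: maze.sense[dir: west]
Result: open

Step: stack.push[x: west]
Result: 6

Step: maze.move[dir: west]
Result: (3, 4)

Step: maze.sense[dir: south]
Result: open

Step: stack.push[x: south]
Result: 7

Step: maze.move[dir: south]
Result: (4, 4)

Step: maze.sense[dir: south]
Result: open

Step: stack.push[x: south]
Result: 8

Step: maze.move[dir: south]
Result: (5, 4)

Step: maze.sense[dir: south]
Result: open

Step: stack.push[x: south]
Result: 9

Step: maze.move[dir: south]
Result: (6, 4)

Step: maze.sense[dir: south]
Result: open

Step: stack.push[x: south]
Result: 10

Step: maze.move[dir: south]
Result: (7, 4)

Step: maze.sense[dir: south]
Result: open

Step: stack.push[x: south]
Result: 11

Step: maze.move[dir: south]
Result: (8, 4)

Step: maze.sense[dir: west]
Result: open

Step: stack.push[x: west]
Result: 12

Step: maze.move[dir: west]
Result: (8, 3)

Step: maze.sense[dir: west]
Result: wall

Step: maze.sense[dir: north]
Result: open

Step: stack.push[x: north]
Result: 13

Step: maze.move[dir: north]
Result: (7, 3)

Step: maze.sense[dir: west]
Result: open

Step: stack.push[x: west]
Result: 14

Step: maze.move[dir: west]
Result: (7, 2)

Step: maze.sense[dir: west]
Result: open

Step: stack.push[x: west]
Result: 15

Step: maze.move[dir: west]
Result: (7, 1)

Step: maze.sense[dir: south]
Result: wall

Step: maze.sense[dir: west]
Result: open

Step: stack.push[x: west]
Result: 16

Step: maze.move[dir: west]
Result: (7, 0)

Step: maze.sense[dir: south]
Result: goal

Step: maze.move[dir: south]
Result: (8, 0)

Answer: (8, 0)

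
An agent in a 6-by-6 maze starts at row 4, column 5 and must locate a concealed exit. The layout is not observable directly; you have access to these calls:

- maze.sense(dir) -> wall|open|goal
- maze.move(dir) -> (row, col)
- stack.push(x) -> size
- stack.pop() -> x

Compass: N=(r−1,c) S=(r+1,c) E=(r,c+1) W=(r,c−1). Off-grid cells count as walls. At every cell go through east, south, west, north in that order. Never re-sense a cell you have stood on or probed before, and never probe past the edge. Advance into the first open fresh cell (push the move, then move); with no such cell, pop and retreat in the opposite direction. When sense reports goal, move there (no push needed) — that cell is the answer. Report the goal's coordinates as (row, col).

-> maze.sense(dir='south')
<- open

-> stack.push(x='south')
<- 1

-> maze.move(dir='south')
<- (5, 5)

-> maze.sense(dir='west')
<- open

-> stack.push(x='west')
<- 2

-> maze.move(dir='west')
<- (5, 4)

-> maze.sense(dir='west')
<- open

-> stack.push(x='west')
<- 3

-> maze.move(dir='west')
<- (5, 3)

-> maze.sense(dir='west')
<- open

-> stack.push(x='west')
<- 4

-> maze.move(dir='west')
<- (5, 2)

-> maze.sense(dir='west')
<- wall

-> maze.sense(dir='north')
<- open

-> stack.push(x='north')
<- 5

-> maze.move(dir='north')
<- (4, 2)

-> maze.sense(dir='east')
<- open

-> stack.push(x='east')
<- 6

-> maze.move(dir='east')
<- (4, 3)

-> maze.sense(dir='east')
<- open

-> stack.push(x='east')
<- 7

-> maze.move(dir='east')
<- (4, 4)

-> maze.sense(dir='north')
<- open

-> stack.push(x='north')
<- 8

-> maze.move(dir='north')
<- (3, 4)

-> maze.sense(dir='east')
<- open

-> stack.push(x='east')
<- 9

-> maze.move(dir='east')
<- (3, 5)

-> maze.sense(dir='north')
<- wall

-> stack.pop()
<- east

-> maze.move(dir='west')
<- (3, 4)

-> maze.sense(dir='west')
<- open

-> stack.push(x='west')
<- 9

-> maze.move(dir='west')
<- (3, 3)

-> maze.sense(dir='west')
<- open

-> stack.push(x='west')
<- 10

-> maze.move(dir='west')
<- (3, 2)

-> maze.sense(dir='west')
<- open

-> stack.push(x='west')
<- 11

-> maze.move(dir='west')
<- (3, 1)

-> maze.sense(dir='south')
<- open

-> stack.push(x='south')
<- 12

-> maze.move(dir='south')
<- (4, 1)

-> maze.sense(dir='west')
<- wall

-> stack.pop()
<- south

-> maze.move(dir='north')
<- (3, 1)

-> maze.sense(dir='west')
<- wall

-> maze.sense(dir='north')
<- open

-> stack.push(x='north')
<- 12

-> maze.move(dir='north')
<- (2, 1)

-> maze.sense(dir='east')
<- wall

-> maze.sense(dir='west')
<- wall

-> maze.sense(dir='north')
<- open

-> stack.push(x='north')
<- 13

-> maze.move(dir='north')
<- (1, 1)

-> maze.sense(dir='east')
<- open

-> stack.push(x='east')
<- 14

-> maze.move(dir='east')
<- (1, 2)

-> maze.sense(dir='east')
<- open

-> stack.push(x='east')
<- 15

-> maze.move(dir='east')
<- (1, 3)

-> maze.sense(dir='east')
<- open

-> stack.push(x='east')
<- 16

-> maze.move(dir='east')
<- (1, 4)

-> maze.sense(dir='east')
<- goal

-> maze.move(dir='east')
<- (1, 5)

Answer: (1, 5)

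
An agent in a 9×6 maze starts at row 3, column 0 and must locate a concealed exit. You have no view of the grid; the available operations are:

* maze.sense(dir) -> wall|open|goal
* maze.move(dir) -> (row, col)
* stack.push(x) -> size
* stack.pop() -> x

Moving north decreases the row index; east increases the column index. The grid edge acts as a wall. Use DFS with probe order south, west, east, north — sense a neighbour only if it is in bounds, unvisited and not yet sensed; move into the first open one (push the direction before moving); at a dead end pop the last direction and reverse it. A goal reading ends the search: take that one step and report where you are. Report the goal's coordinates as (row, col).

Invoking sense on dir='south', : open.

Then push on x='south', yielding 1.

I call move on dir='south', which returns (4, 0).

I use sense on dir='south', : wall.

Using sense on dir='east', which returns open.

Next I call push on x='east', : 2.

Now I run move on dir='east', which returns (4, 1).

I use sense on dir='south', yielding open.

I call push on x='south', → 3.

I invoke move on dir='south', giving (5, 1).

Then sense on dir='south', and observe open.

I use push on x='south', — result: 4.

I call move on dir='south', which returns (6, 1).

Then sense on dir='south', yielding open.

I run push on x='south', and see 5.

Invoking move on dir='south', which returns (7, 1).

I invoke sense on dir='south', and observe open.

Next I call push on x='south', → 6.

I run move on dir='south', and get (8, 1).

I invoke sense on dir='west', and get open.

I run push on x='west', which returns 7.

Calling move on dir='west', and observe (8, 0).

Calling sense on dir='north', giving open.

Calling push on x='north', — result: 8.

I run move on dir='north', and observe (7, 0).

I use sense on dir='north', → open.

Next I call push on x='north', which returns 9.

I try move on dir='north', — result: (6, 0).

Calling pop(), → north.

Then move on dir='south', yielding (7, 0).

Now I run pop, and observe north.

I use move on dir='south', yielding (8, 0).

I try pop(), giving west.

I call move on dir='east', and get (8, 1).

I run sense on dir='east', which returns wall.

I use pop, and observe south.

Next I call move on dir='north', → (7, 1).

I use sense on dir='east', and observe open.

I try push on x='east', yielding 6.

I run move on dir='east', yielding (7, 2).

I try sense on dir='east', → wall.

Next I call sense on dir='north', → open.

Calling push on x='north', which returns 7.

Using move on dir='north', : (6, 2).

Using sense on dir='east', — result: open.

Next I call push on x='east', : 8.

I use move on dir='east', yielding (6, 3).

Now I run sense on dir='east', which returns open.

I use push on x='east', giving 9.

Next I call move on dir='east', and see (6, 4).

I try sense on dir='south', and see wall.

I invoke sense on dir='east', — result: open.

I call push on x='east', and see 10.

Invoking move on dir='east', and see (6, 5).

Next I call sense on dir='south', and see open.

I call push on x='south', and observe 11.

I call move on dir='south', and see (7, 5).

Now I run sense on dir='south', : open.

Using push on x='south', which returns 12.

Invoking move on dir='south', giving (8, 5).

Calling sense on dir='west', yielding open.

I use push on x='west', — result: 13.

I use move on dir='west', — result: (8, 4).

I invoke sense on dir='west', : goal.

Using move on dir='west', — result: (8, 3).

Answer: (8, 3)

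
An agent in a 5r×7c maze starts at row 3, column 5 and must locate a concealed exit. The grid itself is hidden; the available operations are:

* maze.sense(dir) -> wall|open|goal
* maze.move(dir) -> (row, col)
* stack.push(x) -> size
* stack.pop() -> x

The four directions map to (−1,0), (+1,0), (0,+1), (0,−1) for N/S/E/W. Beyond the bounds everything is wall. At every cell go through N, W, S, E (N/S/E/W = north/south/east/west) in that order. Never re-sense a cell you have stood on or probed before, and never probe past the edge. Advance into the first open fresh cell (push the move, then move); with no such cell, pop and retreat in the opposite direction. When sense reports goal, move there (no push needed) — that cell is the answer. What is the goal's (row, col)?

Then maze.sense with north, which returns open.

Invoking stack.push with north, : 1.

I run maze.move with north, giving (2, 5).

Next I call maze.sense with north, giving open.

I use stack.push with north, → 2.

Then maze.move with north, → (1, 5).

I invoke maze.sense with north, giving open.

I run stack.push with north, yielding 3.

I use maze.move with north, which returns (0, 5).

Next I call maze.sense with west, → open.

I call stack.push with west, and observe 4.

I run maze.move with west, → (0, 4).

I call maze.sense with west, → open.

Then stack.push with west, and observe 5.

I run maze.move with west, → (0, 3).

Calling maze.sense with west, : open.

I try stack.push with west, — result: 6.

Now I run maze.move with west, → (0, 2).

I run maze.sense with west, and observe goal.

Now I run maze.move with west, → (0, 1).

Answer: (0, 1)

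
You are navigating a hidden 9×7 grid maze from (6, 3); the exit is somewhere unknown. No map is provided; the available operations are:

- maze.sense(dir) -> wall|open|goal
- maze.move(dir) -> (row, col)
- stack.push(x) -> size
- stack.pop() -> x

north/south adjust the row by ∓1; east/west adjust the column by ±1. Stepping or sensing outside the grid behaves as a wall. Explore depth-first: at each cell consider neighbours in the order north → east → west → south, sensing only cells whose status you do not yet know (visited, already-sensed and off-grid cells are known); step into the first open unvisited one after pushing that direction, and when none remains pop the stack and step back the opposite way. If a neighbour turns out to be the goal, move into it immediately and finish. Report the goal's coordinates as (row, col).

>> maze.sense(north)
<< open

>> stack.push(north)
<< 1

>> maze.move(north)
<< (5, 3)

>> maze.sense(north)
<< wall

>> maze.sense(east)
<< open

>> stack.push(east)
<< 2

>> maze.move(east)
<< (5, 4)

>> maze.sense(north)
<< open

>> stack.push(north)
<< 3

>> maze.move(north)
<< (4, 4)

>> maze.sense(north)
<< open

>> stack.push(north)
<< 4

>> maze.move(north)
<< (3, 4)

>> maze.sense(north)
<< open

>> stack.push(north)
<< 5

>> maze.move(north)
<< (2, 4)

>> maze.sense(north)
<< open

>> stack.push(north)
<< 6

>> maze.move(north)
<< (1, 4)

>> maze.sense(north)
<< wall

>> maze.sense(east)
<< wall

>> maze.sense(west)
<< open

>> stack.push(west)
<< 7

>> maze.move(west)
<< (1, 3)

>> maze.sense(north)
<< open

>> stack.push(north)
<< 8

>> maze.move(north)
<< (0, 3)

>> maze.sense(west)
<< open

>> stack.push(west)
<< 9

>> maze.move(west)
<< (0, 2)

>> maze.sense(west)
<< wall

>> maze.sense(south)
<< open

>> stack.push(south)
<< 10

>> maze.move(south)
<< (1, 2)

>> maze.sense(west)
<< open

>> stack.push(west)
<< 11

>> maze.move(west)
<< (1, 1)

>> maze.sense(west)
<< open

>> stack.push(west)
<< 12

>> maze.move(west)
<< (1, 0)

>> maze.sense(north)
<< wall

>> maze.sense(south)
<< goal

>> maze.move(south)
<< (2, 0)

Answer: (2, 0)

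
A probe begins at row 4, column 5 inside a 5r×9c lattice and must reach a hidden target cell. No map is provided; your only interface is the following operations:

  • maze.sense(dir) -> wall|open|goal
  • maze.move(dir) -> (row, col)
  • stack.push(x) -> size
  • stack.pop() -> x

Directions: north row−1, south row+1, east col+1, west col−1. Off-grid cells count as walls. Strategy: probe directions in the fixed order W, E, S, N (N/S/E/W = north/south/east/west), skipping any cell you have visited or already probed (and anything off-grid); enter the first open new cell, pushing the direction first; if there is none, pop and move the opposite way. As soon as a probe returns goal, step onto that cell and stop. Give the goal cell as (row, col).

>>> maze.sense dir='west'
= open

>>> stack.push x='west'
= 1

>>> maze.move dir='west'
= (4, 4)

>>> maze.sense dir='west'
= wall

>>> maze.sense dir='north'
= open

>>> stack.push x='north'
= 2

>>> maze.move dir='north'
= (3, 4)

>>> maze.sense dir='west'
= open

>>> stack.push x='west'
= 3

>>> maze.move dir='west'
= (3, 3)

>>> maze.sense dir='west'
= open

>>> stack.push x='west'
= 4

>>> maze.move dir='west'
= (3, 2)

>>> maze.sense dir='west'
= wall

>>> maze.sense dir='south'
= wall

>>> maze.sense dir='north'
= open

>>> stack.push x='north'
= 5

>>> maze.move dir='north'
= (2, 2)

>>> maze.sense dir='west'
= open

>>> stack.push x='west'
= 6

>>> maze.move dir='west'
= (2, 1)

>>> maze.sense dir='west'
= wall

>>> maze.sense dir='north'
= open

>>> stack.push x='north'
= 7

>>> maze.move dir='north'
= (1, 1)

>>> maze.sense dir='west'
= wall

>>> maze.sense dir='east'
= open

>>> stack.push x='east'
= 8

>>> maze.move dir='east'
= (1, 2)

>>> maze.sense dir='east'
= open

>>> stack.push x='east'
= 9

>>> maze.move dir='east'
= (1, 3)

>>> maze.sense dir='east'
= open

>>> stack.push x='east'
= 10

>>> maze.move dir='east'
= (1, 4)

>>> maze.sense dir='east'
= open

>>> stack.push x='east'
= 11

>>> maze.move dir='east'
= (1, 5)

>>> maze.sense dir='east'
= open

>>> stack.push x='east'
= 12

>>> maze.move dir='east'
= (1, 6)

>>> maze.sense dir='east'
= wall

>>> maze.sense dir='south'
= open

>>> stack.push x='south'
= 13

>>> maze.move dir='south'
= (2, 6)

>>> maze.sense dir='west'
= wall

>>> maze.sense dir='east'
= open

>>> stack.push x='east'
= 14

>>> maze.move dir='east'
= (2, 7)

>>> maze.sense dir='east'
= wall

>>> maze.sense dir='south'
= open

>>> stack.push x='south'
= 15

>>> maze.move dir='south'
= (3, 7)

>>> maze.sense dir='west'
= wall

>>> maze.sense dir='east'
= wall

>>> maze.sense dir='south'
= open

>>> stack.push x='south'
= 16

>>> maze.move dir='south'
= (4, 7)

>>> maze.sense dir='west'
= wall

>>> maze.sense dir='east'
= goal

>>> maze.move dir='east'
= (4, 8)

Answer: (4, 8)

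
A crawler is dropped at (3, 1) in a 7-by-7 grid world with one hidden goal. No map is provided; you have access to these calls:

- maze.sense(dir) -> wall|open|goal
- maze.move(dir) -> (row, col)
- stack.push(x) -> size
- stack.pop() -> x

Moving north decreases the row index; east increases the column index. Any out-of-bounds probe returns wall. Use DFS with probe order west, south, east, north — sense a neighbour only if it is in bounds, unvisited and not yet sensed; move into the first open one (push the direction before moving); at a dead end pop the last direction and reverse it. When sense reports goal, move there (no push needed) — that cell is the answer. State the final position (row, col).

Invoking sense on dir: west, and observe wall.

I call sense on dir: south, and see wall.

I try sense on dir: east, → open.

Using push on x: east, and get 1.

I run move on dir: east, : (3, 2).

Then sense on dir: south, yielding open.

Next I call push on x: south, and see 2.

Invoking move on dir: south, — result: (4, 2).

I call sense on dir: south, and get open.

Next I call push on x: south, and get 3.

I run move on dir: south, — result: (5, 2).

I run sense on dir: west, giving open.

I use push on x: west, and see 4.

I invoke move on dir: west, which returns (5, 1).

I run sense on dir: west, yielding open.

Invoking push on x: west, which returns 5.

Invoking move on dir: west, and see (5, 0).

I run sense on dir: south, — result: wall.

Calling sense on dir: north, yielding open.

I call push on x: north, — result: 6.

Invoking move on dir: north, yielding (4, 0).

I use pop(), — result: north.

I use move on dir: south, — result: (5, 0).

Then pop, which returns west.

Next I call move on dir: east, and observe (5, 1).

I invoke sense on dir: south, : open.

Invoking push on x: south, and see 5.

Now I run move on dir: south, — result: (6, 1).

I run sense on dir: east, and get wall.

Now I run pop, giving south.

I invoke move on dir: north, → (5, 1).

I call pop, which returns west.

Calling move on dir: east, : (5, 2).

I invoke sense on dir: east, giving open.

Next I call push on x: east, → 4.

Calling move on dir: east, and observe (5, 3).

Now I run sense on dir: south, giving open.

Using push on x: south, giving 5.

Using move on dir: south, and observe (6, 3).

Next I call sense on dir: east, which returns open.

I run push on x: east, → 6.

I run move on dir: east, which returns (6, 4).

Then sense on dir: east, → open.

Invoking push on x: east, — result: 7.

Next I call move on dir: east, giving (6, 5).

I try sense on dir: east, and see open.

Then push on x: east, → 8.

Next I call move on dir: east, : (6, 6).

Calling sense on dir: north, → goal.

Then move on dir: north, — result: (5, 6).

Answer: (5, 6)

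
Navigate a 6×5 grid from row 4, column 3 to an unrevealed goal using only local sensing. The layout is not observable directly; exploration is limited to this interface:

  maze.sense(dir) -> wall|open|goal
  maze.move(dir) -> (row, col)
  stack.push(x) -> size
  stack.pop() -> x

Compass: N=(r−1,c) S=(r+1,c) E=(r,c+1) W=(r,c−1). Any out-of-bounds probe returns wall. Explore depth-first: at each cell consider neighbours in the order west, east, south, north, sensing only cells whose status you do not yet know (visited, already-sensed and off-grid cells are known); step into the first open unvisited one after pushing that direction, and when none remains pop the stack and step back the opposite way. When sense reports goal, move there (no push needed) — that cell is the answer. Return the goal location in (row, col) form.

# 1. maze.sense(west) => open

# 2. stack.push(west) => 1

# 3. maze.move(west) => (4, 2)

# 4. maze.sense(west) => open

# 5. stack.push(west) => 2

# 6. maze.move(west) => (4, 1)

# 7. maze.sense(west) => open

# 8. stack.push(west) => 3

# 9. maze.move(west) => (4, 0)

# 10. maze.sense(south) => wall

# 11. maze.sense(north) => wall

# 12. stack.pop() => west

# 13. maze.move(east) => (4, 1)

# 14. maze.sense(south) => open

# 15. stack.push(south) => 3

# 16. maze.move(south) => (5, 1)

# 17. maze.sense(east) => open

# 18. stack.push(east) => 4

# 19. maze.move(east) => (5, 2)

# 20. maze.sense(east) => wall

# 21. stack.pop() => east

# 22. maze.move(west) => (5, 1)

# 23. stack.pop() => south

# 24. maze.move(north) => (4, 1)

# 25. maze.sense(north) => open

# 26. stack.push(north) => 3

# 27. maze.move(north) => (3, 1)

# 28. maze.sense(east) => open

# 29. stack.push(east) => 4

# 30. maze.move(east) => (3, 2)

# 31. maze.sense(east) => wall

# 32. maze.sense(north) => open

# 33. stack.push(north) => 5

# 34. maze.move(north) => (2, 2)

# 35. maze.sense(west) => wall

# 36. maze.sense(east) => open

# 37. stack.push(east) => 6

# 38. maze.move(east) => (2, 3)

# 39. maze.sense(east) => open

# 40. stack.push(east) => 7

# 41. maze.move(east) => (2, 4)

# 42. maze.sense(south) => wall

# 43. maze.sense(north) => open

# 44. stack.push(north) => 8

# 45. maze.move(north) => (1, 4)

# 46. maze.sense(west) => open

# 47. stack.push(west) => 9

# 48. maze.move(west) => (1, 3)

# 49. maze.sense(west) => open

# 50. stack.push(west) => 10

# 51. maze.move(west) => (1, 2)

# 52. maze.sense(west) => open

# 53. stack.push(west) => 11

# 54. maze.move(west) => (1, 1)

# 55. maze.sense(west) => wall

# 56. maze.sense(north) => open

# 57. stack.push(north) => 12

# 58. maze.move(north) => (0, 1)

# 59. maze.sense(west) => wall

# 60. maze.sense(east) => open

# 61. stack.push(east) => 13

# 62. maze.move(east) => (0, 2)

# 63. maze.sense(east) => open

# 64. stack.push(east) => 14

# 65. maze.move(east) => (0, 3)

# 66. maze.sense(east) => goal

# 67. maze.move(east) => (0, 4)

Answer: (0, 4)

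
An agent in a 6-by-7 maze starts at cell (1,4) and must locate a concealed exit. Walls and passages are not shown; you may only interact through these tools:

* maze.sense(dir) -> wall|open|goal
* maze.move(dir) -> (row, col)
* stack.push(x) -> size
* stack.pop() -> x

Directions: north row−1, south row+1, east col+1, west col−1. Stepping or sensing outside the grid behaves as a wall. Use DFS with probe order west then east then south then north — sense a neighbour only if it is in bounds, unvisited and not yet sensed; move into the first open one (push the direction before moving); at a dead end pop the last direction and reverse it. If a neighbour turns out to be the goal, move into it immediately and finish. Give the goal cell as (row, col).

// sense(dir: west) => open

// push(x: west) => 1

// move(dir: west) => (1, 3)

// sense(dir: west) => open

// push(x: west) => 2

// move(dir: west) => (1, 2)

// sense(dir: west) => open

// push(x: west) => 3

// move(dir: west) => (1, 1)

// sense(dir: west) => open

// push(x: west) => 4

// move(dir: west) => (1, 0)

// sense(dir: south) => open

// push(x: south) => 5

// move(dir: south) => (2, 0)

// sense(dir: east) => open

// push(x: east) => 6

// move(dir: east) => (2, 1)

// sense(dir: east) => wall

// sense(dir: south) => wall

// pop() => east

// move(dir: west) => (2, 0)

// sense(dir: south) => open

// push(x: south) => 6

// move(dir: south) => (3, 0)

// sense(dir: south) => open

// push(x: south) => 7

// move(dir: south) => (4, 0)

// sense(dir: east) => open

// push(x: east) => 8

// move(dir: east) => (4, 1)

// sense(dir: east) => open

// push(x: east) => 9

// move(dir: east) => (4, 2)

// sense(dir: east) => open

// push(x: east) => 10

// move(dir: east) => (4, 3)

// sense(dir: east) => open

// push(x: east) => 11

// move(dir: east) => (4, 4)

// sense(dir: east) => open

// push(x: east) => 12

// move(dir: east) => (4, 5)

// sense(dir: east) => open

// push(x: east) => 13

// move(dir: east) => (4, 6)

// sense(dir: south) => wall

// sense(dir: north) => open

// push(x: north) => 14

// move(dir: north) => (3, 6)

// sense(dir: west) => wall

// sense(dir: north) => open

// push(x: north) => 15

// move(dir: north) => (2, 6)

// sense(dir: west) => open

// push(x: west) => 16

// move(dir: west) => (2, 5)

// sense(dir: west) => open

// push(x: west) => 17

// move(dir: west) => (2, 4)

// sense(dir: west) => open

// push(x: west) => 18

// move(dir: west) => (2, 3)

// sense(dir: south) => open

// push(x: south) => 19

// move(dir: south) => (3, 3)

// sense(dir: west) => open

// push(x: west) => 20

// move(dir: west) => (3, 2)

// pop() => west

// move(dir: east) => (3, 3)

// sense(dir: east) => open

// push(x: east) => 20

// move(dir: east) => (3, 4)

// pop() => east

// move(dir: west) => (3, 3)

// pop() => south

// move(dir: north) => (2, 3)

// pop() => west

// move(dir: east) => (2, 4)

// pop() => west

// move(dir: east) => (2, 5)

// sense(dir: north) => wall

// pop() => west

// move(dir: east) => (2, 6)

// sense(dir: north) => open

// push(x: north) => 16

// move(dir: north) => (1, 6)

// sense(dir: north) => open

// push(x: north) => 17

// move(dir: north) => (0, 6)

// sense(dir: west) => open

// push(x: west) => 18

// move(dir: west) => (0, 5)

// sense(dir: west) => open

// push(x: west) => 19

// move(dir: west) => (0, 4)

// sense(dir: west) => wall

// pop() => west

// move(dir: east) => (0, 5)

// pop() => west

// move(dir: east) => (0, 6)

// pop() => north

// move(dir: south) => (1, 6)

// pop() => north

// move(dir: south) => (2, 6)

// pop() => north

// move(dir: south) => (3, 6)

// pop() => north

// move(dir: south) => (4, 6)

// pop() => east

// move(dir: west) => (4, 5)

// sense(dir: south) => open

// push(x: south) => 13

// move(dir: south) => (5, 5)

// sense(dir: west) => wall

// pop() => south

// move(dir: north) => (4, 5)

// pop() => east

// move(dir: west) => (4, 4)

// pop() => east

// move(dir: west) => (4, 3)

// sense(dir: south) => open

// push(x: south) => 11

// move(dir: south) => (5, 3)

// sense(dir: west) => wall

// pop() => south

// move(dir: north) => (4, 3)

// pop() => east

// move(dir: west) => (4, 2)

// pop() => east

// move(dir: west) => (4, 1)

// sense(dir: south) => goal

// move(dir: south) => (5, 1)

Answer: (5, 1)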